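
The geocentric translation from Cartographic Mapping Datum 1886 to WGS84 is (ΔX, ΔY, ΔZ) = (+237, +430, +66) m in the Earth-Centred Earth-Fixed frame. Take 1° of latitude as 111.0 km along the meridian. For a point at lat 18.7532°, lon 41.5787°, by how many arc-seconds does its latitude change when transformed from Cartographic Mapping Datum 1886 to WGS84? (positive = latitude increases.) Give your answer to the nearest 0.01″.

Δφ = -2.80″

sin φ = 0.321492, cos φ = 0.946912, sin λ = 0.663648, cos λ = 0.748045.
North component: ΔN = −sin φ cos λ·ΔX − sin φ sin λ·ΔY + cos φ·ΔZ = −(0.321492)(0.748045)(237) − (0.321492)(0.663648)(430) + (0.946912)(66) = -86.24 m.
1° of latitude spans 111000 m, so Δφ = -86.24 / 111000 × 3600 = -2.797″.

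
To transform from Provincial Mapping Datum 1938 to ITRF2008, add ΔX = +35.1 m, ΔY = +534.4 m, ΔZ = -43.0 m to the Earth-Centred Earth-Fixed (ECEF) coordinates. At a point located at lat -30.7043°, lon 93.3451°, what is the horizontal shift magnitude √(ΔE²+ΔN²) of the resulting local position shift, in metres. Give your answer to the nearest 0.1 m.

At φ = -30.7043°, λ = 93.3451°: sin φ = -0.510607, cos φ = 0.859814, sin λ = 0.998296, cos λ = -0.058350.
ΔE = −sin λ·ΔX + cos λ·ΔY = −(0.998296)·(35.1) + (-0.058350)·(534.4) = -66.22 m.
ΔN = −sin φ cos λ·ΔX − sin φ sin λ·ΔY + cos φ·ΔZ = −(-0.510607)(-0.058350)(35.1) − (-0.510607)(0.998296)(534.4) + (0.859814)(-43.0) = 234.39 m.
Horizontal magnitude = √(ΔE² + ΔN²) = √((-66.22)² + 234.39²) = 243.56 m.

243.6 m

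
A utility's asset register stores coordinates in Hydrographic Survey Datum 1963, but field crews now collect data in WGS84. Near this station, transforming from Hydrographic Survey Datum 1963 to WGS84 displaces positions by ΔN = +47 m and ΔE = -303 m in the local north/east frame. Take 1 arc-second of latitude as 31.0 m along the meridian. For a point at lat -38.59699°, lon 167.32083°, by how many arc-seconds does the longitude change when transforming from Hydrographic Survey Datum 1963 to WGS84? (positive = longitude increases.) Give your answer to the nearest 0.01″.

At latitude -38.59699°, cos φ = 0.781553.
1″ of longitude at this latitude = 31.00 × cos φ = 24.2282 m, so Δλ = -303.0 / 24.2282 = -12.506″.

Δλ = -12.51″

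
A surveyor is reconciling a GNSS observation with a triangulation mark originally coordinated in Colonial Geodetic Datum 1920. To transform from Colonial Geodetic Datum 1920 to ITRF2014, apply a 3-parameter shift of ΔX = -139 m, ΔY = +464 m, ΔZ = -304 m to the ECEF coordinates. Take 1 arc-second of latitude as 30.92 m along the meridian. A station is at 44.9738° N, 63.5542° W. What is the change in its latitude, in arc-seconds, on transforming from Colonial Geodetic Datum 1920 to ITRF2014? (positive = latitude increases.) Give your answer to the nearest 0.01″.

Δφ = 3.96″

sin φ = 0.706783, cos φ = 0.707430, sin λ = -0.895356, cos λ = 0.445351.
North component: ΔN = −sin φ cos λ·ΔX − sin φ sin λ·ΔY + cos φ·ΔZ = −(0.706783)(0.445351)(-139) − (0.706783)(-0.895356)(464) + (0.707430)(-304) = 122.32 m.
1° of latitude spans 3600 × 30.92 = 111312 m, so Δφ = 122.32 / 111312 × 3600 = 3.956″.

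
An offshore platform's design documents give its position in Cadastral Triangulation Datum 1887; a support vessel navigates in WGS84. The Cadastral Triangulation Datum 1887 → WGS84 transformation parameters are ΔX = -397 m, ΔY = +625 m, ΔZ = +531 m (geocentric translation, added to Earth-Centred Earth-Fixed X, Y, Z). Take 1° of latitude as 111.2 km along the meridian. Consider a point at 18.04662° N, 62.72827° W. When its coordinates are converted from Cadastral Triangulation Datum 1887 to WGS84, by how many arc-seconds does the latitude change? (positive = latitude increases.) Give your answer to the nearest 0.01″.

sin φ = 0.309791, cos φ = 0.950805, sin λ = -0.888843, cos λ = 0.458211.
North component: ΔN = −sin φ cos λ·ΔX − sin φ sin λ·ΔY + cos φ·ΔZ = −(0.309791)(0.458211)(-397) − (0.309791)(-0.888843)(625) + (0.950805)(531) = 733.33 m.
1° of latitude spans 111200 m, so Δφ = 733.33 / 111200 × 3600 = 23.741″.

Δφ = 23.74″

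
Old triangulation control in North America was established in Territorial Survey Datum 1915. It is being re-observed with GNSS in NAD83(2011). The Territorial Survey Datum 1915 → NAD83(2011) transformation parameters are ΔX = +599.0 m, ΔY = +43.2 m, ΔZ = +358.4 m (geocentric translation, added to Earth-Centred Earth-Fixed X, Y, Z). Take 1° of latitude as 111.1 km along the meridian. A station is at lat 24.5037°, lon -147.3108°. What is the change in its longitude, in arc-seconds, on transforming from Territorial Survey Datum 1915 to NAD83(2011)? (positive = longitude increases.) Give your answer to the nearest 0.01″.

sin φ = 0.414752, cos φ = 0.909934, sin λ = -0.540082, cos λ = -0.841613.
East component: ΔE = −sin λ·ΔX + cos λ·ΔY = −(-0.540082)(599.0) + (-0.841613)(43.2) = 287.15 m.
1° of latitude spans 111100 m; at latitude φ, 1° of longitude spans that × cos φ = 101093.7 m, so Δλ = 287.15 / 101093.7 × 3600 = 10.226″.

Δλ = 10.23″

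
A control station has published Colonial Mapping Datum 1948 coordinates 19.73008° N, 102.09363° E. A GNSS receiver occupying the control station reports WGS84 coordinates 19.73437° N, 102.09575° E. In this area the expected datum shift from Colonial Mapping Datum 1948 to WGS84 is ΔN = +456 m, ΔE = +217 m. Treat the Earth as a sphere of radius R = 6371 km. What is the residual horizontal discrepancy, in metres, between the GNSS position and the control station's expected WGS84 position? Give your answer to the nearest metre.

22 m

Observed coordinate differences: Δφ = +0.00429°, Δλ = +0.00212°.
Converting to metres (1° lat = 111195 m, cos φ = 0.941293): observed ΔN = 477.0 m, observed ΔE = 221.9 m.
Subtracting the expected shift leaves a residual of 477.0 − (456) = 21.0 m north and 221.9 − (217) = 4.9 m east.
Residual distance = √(21.0² + 4.9²) = 21.6 m.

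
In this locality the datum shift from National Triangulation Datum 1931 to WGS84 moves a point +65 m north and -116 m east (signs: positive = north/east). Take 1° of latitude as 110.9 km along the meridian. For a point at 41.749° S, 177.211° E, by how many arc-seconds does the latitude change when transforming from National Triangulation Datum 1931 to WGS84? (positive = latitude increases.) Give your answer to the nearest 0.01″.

1° of latitude = 110.9 km, so Δφ = 65.0 / 110900 = 0.0005861° = 2.110″.

Δφ = 2.11″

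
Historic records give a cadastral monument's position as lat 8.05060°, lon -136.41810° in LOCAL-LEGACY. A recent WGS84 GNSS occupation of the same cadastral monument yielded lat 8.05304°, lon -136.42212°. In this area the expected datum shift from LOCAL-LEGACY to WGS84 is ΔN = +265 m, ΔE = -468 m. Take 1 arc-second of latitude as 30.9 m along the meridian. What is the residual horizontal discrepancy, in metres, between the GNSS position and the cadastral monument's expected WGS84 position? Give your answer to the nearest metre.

26 m

Observed coordinate differences: Δφ = +0.00244°, Δλ = -0.00402°.
Converting to metres (1° lat = 111240 m, cos φ = 0.990145): observed ΔN = 271.4 m, observed ΔE = -442.8 m.
Subtracting the expected shift leaves a residual of 271.4 − (265) = 6.4 m north and -442.8 − (-468) = 25.2 m east.
Residual distance = √(6.4² + 25.2²) = 26.0 m.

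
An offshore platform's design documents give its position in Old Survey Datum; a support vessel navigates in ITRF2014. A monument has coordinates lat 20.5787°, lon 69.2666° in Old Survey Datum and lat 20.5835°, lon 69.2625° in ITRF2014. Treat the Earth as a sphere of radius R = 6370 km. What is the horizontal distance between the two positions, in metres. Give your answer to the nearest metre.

Δφ = 20.5835° − 20.5787° = +0.0048°; Δλ = 69.2625° − 69.2666° = -0.0041°.
1° along a meridian = πR/180 = 111177 m.
ΔN = Δφ × 111177 = 533.7 m; ΔE = Δλ × 111177 × cos(20.5787°) = -0.0041 × 111177 × 0.936190 = -426.7 m.
Distance = √(ΔE² + ΔN²) = √((-426.7)² + 533.7²) = 683.3 m.

683 m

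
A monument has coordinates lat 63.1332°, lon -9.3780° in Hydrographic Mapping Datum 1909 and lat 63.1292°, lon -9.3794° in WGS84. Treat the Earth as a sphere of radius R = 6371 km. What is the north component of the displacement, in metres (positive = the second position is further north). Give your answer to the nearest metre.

ΔN = -445 m

Δφ = 63.1292° − 63.1332° = -0.0040°; Δλ = -9.3794° − -9.3780° = -0.0014°.
1° along a meridian = πR/180 = 111195 m.
ΔN = Δφ × 111195 = -444.8 m; ΔE = Δλ × 111195 × cos(63.1332°) = -0.0014 × 111195 × 0.451918 = -70.4 m.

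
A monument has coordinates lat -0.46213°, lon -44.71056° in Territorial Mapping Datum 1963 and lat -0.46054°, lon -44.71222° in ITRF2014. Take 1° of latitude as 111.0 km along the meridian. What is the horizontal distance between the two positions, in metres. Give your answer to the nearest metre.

255 m

Δφ = -0.46054° − -0.46213° = +0.00159°; Δλ = -44.71222° − -44.71056° = -0.00166°.
ΔN = Δφ × 111000 = 176.5 m; ΔE = Δλ × 111000 × cos(-0.46213°) = -0.00166 × 111000 × 0.999967 = -184.3 m.
Distance = √(ΔE² + ΔN²) = √((-184.3)² + 176.5²) = 255.1 m.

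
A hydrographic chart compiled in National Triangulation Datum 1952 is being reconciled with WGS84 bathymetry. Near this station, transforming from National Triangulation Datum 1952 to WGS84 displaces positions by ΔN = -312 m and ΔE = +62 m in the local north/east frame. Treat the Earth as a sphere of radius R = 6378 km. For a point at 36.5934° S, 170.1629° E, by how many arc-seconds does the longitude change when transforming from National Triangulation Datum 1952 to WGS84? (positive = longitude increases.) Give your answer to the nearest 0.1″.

Δλ = 2.5″

At latitude -36.5934°, cos φ = 0.802886.
One radian of longitude at latitude φ spans R cos φ, so Δλ = ΔE / (R cos φ) = 62.0 / (6378000 × 0.802886) = 1.2107e-05 rad = 2.497″.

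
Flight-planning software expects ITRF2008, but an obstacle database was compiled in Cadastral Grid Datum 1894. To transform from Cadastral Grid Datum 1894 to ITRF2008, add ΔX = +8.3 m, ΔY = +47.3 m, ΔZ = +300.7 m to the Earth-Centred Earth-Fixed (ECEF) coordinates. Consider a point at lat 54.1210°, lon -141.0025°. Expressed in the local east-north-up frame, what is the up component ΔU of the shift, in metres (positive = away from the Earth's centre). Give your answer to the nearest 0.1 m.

At φ = 54.1210°, λ = -141.0025°: sin φ = 0.810257, cos φ = 0.586075, sin λ = -0.629286, cos λ = -0.777173.
ΔU = cos φ cos λ·ΔX + cos φ sin λ·ΔY + sin φ·ΔZ = (0.586075)(-0.777173)(8.3) + (0.586075)(-0.629286)(47.3) + (0.810257)(300.7) = 222.42 m.

ΔU = 222.4 m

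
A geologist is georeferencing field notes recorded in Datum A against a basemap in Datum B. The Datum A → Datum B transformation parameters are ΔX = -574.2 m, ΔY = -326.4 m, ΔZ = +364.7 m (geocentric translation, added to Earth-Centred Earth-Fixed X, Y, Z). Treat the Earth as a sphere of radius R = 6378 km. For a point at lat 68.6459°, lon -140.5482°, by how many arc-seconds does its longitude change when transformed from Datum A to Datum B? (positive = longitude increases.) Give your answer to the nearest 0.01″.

sin φ = 0.931348, cos φ = 0.364131, sin λ = -0.635429, cos λ = -0.772159.
East component: ΔE = −sin λ·ΔX + cos λ·ΔY = −(-0.635429)(-574.2) + (-0.772159)(-326.4) = -112.83 m.
1° of latitude spans πR/180 = 111317 m; at latitude φ, 1° of longitude spans that × cos φ = 40534.0 m, so Δλ = -112.83 / 40534.0 × 3600 = -10.021″.

Δλ = -10.02″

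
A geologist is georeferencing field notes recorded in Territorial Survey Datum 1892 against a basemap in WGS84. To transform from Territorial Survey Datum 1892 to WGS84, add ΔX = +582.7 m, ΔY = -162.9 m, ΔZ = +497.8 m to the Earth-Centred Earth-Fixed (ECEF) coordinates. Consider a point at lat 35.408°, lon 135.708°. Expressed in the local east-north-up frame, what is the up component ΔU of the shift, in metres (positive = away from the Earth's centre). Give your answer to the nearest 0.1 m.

ΔU = -144.2 m

At φ = 35.408°, λ = 135.708°: sin φ = 0.579395, cos φ = 0.815047, sin λ = 0.698315, cos λ = -0.715790.
ΔU = cos φ cos λ·ΔX + cos φ sin λ·ΔY + sin φ·ΔZ = (0.815047)(-0.715790)(582.7) + (0.815047)(0.698315)(-162.9) + (0.579395)(497.8) = -144.24 m.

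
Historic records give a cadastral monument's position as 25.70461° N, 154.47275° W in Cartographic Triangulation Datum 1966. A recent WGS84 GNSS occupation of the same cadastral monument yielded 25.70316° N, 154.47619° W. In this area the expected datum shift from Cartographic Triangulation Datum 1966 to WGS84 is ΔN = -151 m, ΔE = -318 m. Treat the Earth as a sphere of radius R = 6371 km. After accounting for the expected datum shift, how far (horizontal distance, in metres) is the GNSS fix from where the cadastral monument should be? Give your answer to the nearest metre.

29 m

Observed coordinate differences: Δφ = -0.00145°, Δλ = -0.00344°.
Converting to metres (1° lat = 111195 m, cos φ = 0.901042): observed ΔN = -161.2 m, observed ΔE = -344.7 m.
Subtracting the expected shift leaves a residual of -161.2 − (-151) = -10.2 m north and -344.7 − (-318) = -26.7 m east.
Residual distance = √((-10.2)² + (-26.7)²) = 28.6 m.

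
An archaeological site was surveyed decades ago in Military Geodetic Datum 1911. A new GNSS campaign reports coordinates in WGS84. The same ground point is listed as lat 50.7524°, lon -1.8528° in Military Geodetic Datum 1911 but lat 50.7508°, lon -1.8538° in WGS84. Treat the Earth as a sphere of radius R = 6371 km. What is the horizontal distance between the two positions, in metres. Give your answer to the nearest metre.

191 m

Δφ = 50.7508° − 50.7524° = -0.0016°; Δλ = -1.8538° − -1.8528° = -0.0010°.
1° along a meridian = πR/180 = 111195 m.
ΔN = Δφ × 111195 = -177.9 m; ΔE = Δλ × 111195 × cos(50.7524°) = -0.0010 × 111195 × 0.632673 = -70.4 m.
Distance = √(ΔE² + ΔN²) = √((-70.4)² + (-177.9)²) = 191.3 m.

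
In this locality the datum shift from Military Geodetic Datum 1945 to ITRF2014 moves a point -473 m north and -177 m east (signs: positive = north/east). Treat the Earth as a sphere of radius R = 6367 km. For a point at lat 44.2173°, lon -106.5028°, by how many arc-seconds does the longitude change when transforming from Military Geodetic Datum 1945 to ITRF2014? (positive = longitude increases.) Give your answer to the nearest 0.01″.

Δλ = -8.00″

At latitude 44.2173°, cos φ = 0.716700.
One radian of longitude at latitude φ spans R cos φ, so Δλ = ΔE / (R cos φ) = -177.0 / (6367000 × 0.716700) = -3.8788e-05 rad = -8.001″.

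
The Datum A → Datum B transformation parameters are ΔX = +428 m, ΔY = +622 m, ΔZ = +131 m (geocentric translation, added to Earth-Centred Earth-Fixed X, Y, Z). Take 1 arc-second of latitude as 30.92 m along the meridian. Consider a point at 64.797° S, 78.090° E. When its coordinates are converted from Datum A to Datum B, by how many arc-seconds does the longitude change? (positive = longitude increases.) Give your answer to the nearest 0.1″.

Δλ = -22.1″

sin φ = -0.904805, cos φ = 0.425827, sin λ = 0.978473, cos λ = 0.206375.
East component: ΔE = −sin λ·ΔX + cos λ·ΔY = −(0.978473)(428) + (0.206375)(622) = -290.42 m.
1° of latitude spans 3600 × 30.92 = 111312 m; at latitude φ, 1° of longitude spans that × cos φ = 47399.6 m, so Δλ = -290.42 / 47399.6 × 3600 = -22.057″.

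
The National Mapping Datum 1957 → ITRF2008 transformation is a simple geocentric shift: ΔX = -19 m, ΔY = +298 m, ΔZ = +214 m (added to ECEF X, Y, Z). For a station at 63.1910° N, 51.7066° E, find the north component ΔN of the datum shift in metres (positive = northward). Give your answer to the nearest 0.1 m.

ΔN = -101.7 m

The local north axis is (−sin φ cos λ, −sin φ sin λ, cos φ), giving ΔN = 10.509 − 208.746 + 96.518 = -101.72 m.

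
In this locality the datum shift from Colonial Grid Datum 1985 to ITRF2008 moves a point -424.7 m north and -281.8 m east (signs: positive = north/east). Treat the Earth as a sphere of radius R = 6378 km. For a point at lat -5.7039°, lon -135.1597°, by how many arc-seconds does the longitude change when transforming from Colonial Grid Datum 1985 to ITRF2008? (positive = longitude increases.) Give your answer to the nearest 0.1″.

At latitude -5.7039°, cos φ = 0.995049.
One radian of longitude at latitude φ spans R cos φ, so Δλ = ΔE / (R cos φ) = -281.8 / (6378000 × 0.995049) = -4.4403e-05 rad = -9.159″.

Δλ = -9.2″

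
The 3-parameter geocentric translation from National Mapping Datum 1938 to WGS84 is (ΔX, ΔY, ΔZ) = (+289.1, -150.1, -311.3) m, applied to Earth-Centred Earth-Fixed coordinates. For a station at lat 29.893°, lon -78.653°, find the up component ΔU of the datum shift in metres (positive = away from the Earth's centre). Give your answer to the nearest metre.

At φ = 29.893°, λ = -78.653°: sin φ = 0.498382, cos φ = 0.866958, sin λ = -0.980454, cos λ = 0.196750.
ΔU = cos φ cos λ·ΔX + cos φ sin λ·ΔY + sin φ·ΔZ = (0.866958)(0.196750)(289.1) + (0.866958)(-0.980454)(-150.1) + (0.498382)(-311.3) = 21.75 m.

ΔU = 22 m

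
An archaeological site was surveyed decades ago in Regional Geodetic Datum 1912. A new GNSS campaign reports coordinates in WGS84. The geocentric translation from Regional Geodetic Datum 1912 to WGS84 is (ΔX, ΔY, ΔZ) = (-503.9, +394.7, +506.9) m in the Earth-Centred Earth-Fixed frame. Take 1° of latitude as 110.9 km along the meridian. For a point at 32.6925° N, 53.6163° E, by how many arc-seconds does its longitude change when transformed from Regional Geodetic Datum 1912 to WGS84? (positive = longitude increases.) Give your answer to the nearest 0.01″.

Δλ = 24.68″

sin φ = 0.540130, cos φ = 0.841581, sin λ = 0.805063, cos λ = 0.593190.
East component: ΔE = −sin λ·ΔX + cos λ·ΔY = −(0.805063)(-503.9) + (0.593190)(394.7) = 639.80 m.
1° of latitude spans 110900 m; at latitude φ, 1° of longitude spans that × cos φ = 93331.4 m, so Δλ = 639.80 / 93331.4 × 3600 = 24.679″.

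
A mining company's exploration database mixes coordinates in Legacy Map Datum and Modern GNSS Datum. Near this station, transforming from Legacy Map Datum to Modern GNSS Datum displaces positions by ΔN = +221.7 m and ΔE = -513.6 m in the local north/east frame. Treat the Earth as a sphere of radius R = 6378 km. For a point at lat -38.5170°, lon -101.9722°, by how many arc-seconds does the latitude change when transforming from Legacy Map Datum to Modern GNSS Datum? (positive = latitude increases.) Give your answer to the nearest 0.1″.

Δφ = 7.2″

On a sphere of radius R, 1 rad of latitude = R, so Δφ = ΔN / R = 221.7 / 6378000 = 3.4760e-05 rad = 7.170″.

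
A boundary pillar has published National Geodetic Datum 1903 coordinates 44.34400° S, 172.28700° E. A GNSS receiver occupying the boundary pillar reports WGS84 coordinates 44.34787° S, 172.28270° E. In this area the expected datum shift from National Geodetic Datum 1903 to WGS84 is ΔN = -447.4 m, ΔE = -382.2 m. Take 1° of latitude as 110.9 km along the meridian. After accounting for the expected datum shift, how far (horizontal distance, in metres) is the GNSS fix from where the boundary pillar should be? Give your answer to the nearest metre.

45 m

Observed coordinate differences: Δφ = -0.00387°, Δλ = -0.00430°.
Converting to metres (1° lat = 110900 m, cos φ = 0.715156): observed ΔN = -429.2 m, observed ΔE = -341.0 m.
Subtracting the expected shift leaves a residual of -429.2 − (-447.4) = 18.2 m north and -341.0 − (-382.2) = 41.2 m east.
Residual distance = √(18.2² + 41.2²) = 45.0 m.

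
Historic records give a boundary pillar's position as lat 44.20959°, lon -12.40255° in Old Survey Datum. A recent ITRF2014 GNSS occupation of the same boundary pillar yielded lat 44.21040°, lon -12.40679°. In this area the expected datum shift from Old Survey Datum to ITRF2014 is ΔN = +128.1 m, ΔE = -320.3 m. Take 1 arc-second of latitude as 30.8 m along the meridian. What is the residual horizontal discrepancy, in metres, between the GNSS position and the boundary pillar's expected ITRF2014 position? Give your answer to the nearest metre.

42 m

Observed coordinate differences: Δφ = +0.00081°, Δλ = -0.00424°.
Converting to metres (1° lat = 110880 m, cos φ = 0.716794): observed ΔN = 89.8 m, observed ΔE = -337.0 m.
Subtracting the expected shift leaves a residual of 89.8 − (128.1) = -38.3 m north and -337.0 − (-320.3) = -16.7 m east.
Residual distance = √((-38.3)² + (-16.7)²) = 41.8 m.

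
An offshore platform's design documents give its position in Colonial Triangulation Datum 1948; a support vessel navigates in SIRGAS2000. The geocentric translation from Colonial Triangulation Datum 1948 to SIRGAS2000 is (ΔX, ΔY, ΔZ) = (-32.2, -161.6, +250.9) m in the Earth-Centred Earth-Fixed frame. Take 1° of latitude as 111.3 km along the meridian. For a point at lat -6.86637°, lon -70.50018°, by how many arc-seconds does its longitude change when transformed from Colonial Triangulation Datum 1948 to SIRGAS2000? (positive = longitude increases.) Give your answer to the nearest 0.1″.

Δλ = -2.7″

sin φ = -0.119554, cos φ = 0.992828, sin λ = -0.942643, cos λ = 0.333804.
East component: ΔE = −sin λ·ΔX + cos λ·ΔY = −(-0.942643)(-32.2) + (0.333804)(-161.6) = -84.30 m.
1° of latitude spans 111300 m; at latitude φ, 1° of longitude spans that × cos φ = 110501.7 m, so Δλ = -84.30 / 110501.7 × 3600 = -2.746″.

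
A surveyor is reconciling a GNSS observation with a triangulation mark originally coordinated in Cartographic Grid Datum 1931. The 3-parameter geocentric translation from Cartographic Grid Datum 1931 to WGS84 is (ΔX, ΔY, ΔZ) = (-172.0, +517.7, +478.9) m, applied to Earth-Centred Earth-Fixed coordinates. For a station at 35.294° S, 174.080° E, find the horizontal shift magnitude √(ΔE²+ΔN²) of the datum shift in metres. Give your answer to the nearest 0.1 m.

719.9 m

The local east axis at (φ, λ) is (−sin λ, cos λ, 0), so ΔE = −sin(174.080°)·(-172.0) + cos(174.080°)·517.7 = -497.20 m.
The local north axis is (−sin φ cos λ, −sin φ sin λ, cos φ), giving ΔN = 98.847 + 30.850 + 390.877 = 520.57 m.
Horizontal magnitude = √(ΔE² + ΔN²) = √((-497.20)² + 520.57²) = 719.86 m.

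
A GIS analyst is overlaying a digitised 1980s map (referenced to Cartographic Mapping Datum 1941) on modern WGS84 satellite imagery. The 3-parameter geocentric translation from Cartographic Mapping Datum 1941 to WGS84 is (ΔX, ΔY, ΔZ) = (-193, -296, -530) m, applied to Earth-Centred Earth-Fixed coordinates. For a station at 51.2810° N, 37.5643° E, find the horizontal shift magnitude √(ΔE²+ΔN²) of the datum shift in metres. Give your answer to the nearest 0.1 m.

137.0 m

The local east axis at (φ, λ) is (−sin λ, cos λ, 0), so ΔE = −sin(37.5643°)·(-193) + cos(37.5643°)·(-296) = -116.97 m.
The local north axis is (−sin φ cos λ, −sin φ sin λ, cos φ), giving ΔN = 119.363 + 140.797 − 331.516 = -71.36 m.
Horizontal magnitude = √(ΔE² + ΔN²) = √((-116.97)² + (-71.36)²) = 137.02 m.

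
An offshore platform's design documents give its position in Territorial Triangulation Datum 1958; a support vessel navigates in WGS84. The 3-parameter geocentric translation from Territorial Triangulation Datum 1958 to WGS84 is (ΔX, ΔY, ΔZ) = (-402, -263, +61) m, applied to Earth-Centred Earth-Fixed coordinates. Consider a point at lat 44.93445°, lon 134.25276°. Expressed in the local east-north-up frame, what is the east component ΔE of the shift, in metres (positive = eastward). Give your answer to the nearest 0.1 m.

At φ = 44.93445°, λ = 134.25276°: sin φ = 0.706297, cos φ = 0.707915, sin λ = 0.716268, cos λ = -0.697825.
ΔE = −sin λ·ΔX + cos λ·ΔY = −(0.716268)·(-402) + (-0.697825)·(-263) = 471.47 m.

ΔE = 471.5 m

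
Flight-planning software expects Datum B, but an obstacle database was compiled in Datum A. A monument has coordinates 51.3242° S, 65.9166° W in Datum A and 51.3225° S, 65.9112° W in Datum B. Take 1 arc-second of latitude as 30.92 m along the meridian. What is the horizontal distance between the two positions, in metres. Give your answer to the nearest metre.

Δφ = -51.3225° − -51.3242° = +0.0017°; Δλ = -65.9112° − -65.9166° = +0.0054°.
1° of latitude = 3600 × 30.92 = 111312 m.
ΔN = Δφ × 111312 = 189.2 m; ΔE = Δλ × 111312 × cos(-51.3242°) = +0.0054 × 111312 × 0.624913 = 375.6 m.
Distance = √(ΔE² + ΔN²) = √(375.6² + 189.2²) = 420.6 m.

421 m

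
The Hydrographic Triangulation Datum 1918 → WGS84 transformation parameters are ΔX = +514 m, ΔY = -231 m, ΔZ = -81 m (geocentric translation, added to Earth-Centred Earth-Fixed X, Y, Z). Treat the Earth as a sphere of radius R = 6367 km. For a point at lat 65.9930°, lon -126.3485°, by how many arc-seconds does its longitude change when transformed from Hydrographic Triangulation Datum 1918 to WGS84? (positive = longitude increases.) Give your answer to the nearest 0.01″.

Δλ = 43.87″

sin φ = 0.913496, cos φ = 0.406848, sin λ = -0.805427, cos λ = -0.592695.
East component: ΔE = −sin λ·ΔX + cos λ·ΔY = −(-0.805427)(514) + (-0.592695)(-231) = 550.90 m.
1° of latitude spans πR/180 = 111125 m; at latitude φ, 1° of longitude spans that × cos φ = 45211.1 m, so Δλ = 550.90 / 45211.1 × 3600 = 43.866″.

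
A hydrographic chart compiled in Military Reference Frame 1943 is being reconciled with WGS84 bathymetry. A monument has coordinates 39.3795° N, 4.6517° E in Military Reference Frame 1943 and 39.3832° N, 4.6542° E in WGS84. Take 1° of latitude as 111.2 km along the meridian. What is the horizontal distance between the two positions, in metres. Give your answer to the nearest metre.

Δφ = 39.3832° − 39.3795° = +0.0037°; Δλ = 4.6542° − 4.6517° = +0.0025°.
ΔN = Δφ × 111200 = 411.4 m; ΔE = Δλ × 111200 × cos(39.3795°) = +0.0025 × 111200 × 0.772961 = 214.9 m.
Distance = √(ΔE² + ΔN²) = √(214.9² + 411.4²) = 464.2 m.

464 m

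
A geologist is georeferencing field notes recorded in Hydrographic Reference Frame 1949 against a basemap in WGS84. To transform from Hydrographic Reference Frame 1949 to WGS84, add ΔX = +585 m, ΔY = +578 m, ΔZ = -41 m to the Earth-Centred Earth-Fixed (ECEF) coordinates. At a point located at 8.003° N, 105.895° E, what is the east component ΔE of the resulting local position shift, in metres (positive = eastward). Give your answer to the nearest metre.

At φ = 8.003°, λ = 105.895°: sin φ = 0.139225, cos φ = 0.990261, sin λ = 0.961765, cos λ = -0.273875.
ΔE = −sin λ·ΔX + cos λ·ΔY = −(0.961765)·(585) + (-0.273875)·(578) = -720.93 m.

ΔE = -721 m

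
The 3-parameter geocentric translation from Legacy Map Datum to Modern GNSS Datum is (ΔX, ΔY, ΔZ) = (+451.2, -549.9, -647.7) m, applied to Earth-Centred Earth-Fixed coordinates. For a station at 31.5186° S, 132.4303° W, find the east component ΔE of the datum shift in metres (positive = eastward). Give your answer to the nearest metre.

The local east axis at (φ, λ) is (−sin λ, cos λ, 0), so ΔE = −sin(-132.4303°)·451.2 + cos(-132.4303°)·(-549.9) = 704.04 m.

ΔE = 704 m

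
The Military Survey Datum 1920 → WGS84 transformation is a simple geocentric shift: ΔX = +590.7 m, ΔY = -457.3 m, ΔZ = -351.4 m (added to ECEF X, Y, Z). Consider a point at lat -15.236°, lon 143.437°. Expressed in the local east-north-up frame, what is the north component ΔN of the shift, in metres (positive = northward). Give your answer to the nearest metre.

The local north axis is (−sin φ cos λ, −sin φ sin λ, cos φ), giving ΔN = -124.684 − 71.590 − 339.049 = -535.32 m.

ΔN = -535 m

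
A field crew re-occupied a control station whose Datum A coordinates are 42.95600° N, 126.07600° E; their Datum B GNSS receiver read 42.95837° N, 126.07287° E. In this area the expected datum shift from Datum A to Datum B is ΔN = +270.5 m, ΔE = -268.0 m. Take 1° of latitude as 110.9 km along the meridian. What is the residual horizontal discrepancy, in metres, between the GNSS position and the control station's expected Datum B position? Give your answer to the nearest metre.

16 m

Observed coordinate differences: Δφ = +0.00237°, Δλ = -0.00313°.
Converting to metres (1° lat = 110900 m, cos φ = 0.731877): observed ΔN = 262.8 m, observed ΔE = -254.0 m.
Subtracting the expected shift leaves a residual of 262.8 − (270.5) = -7.7 m north and -254.0 − (-268.0) = 14.0 m east.
Residual distance = √((-7.7)² + 14.0²) = 15.9 m.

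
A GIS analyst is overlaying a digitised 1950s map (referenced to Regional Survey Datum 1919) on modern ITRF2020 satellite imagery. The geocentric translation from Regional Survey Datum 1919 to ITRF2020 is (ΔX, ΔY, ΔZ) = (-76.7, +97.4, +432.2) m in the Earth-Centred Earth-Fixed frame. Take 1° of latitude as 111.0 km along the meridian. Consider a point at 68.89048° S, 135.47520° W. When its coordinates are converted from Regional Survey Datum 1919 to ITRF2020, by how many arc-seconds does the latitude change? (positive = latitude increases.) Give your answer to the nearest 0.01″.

Δφ = 4.64″

sin φ = -0.932894, cos φ = 0.360152, sin λ = -0.701218, cos λ = -0.712947.
North component: ΔN = −sin φ cos λ·ΔX − sin φ sin λ·ΔY + cos φ·ΔZ = −(-0.932894)(-0.712947)(-76.7) − (-0.932894)(-0.701218)(97.4) + (0.360152)(432.2) = 142.96 m.
1° of latitude spans 111000 m, so Δφ = 142.96 / 111000 × 3600 = 4.636″.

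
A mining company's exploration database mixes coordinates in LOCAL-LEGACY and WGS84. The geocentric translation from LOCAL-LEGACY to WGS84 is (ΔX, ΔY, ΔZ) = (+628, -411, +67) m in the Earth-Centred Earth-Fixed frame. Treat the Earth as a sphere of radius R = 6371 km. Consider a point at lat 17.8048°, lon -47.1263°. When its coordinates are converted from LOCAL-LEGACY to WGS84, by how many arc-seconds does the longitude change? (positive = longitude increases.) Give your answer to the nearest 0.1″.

Δλ = 6.1″

sin φ = 0.305775, cos φ = 0.952104, sin λ = -0.732855, cos λ = 0.680385.
East component: ΔE = −sin λ·ΔX + cos λ·ΔY = −(-0.732855)(628) + (0.680385)(-411) = 180.60 m.
1° of latitude spans πR/180 = 111195 m; at latitude φ, 1° of longitude spans that × cos φ = 105869.1 m, so Δλ = 180.60 / 105869.1 × 3600 = 6.141″.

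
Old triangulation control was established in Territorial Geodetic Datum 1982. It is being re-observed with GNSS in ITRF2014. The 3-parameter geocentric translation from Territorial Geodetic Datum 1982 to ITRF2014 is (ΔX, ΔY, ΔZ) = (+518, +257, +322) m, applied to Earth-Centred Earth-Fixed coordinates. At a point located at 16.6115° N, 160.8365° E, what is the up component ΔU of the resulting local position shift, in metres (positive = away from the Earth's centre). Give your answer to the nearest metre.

The local up (radial) axis is (cos φ cos λ, cos φ sin λ, sin φ), giving ΔU = -468.875 + 80.843 + 92.054 = -295.98 m.

ΔU = -296 m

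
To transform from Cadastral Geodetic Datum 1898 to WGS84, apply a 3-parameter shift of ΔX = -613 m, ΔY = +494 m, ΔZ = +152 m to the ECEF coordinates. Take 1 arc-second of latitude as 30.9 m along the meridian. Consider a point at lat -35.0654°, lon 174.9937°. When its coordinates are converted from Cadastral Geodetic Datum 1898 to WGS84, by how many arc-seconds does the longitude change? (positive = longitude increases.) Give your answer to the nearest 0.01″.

Δλ = -17.34″

sin φ = -0.574511, cos φ = 0.818497, sin λ = 0.087265, cos λ = -0.996185.
East component: ΔE = −sin λ·ΔX + cos λ·ΔY = −(0.087265)(-613) + (-0.996185)(494) = -438.62 m.
1° of latitude spans 3600 × 30.90 = 111240 m; at latitude φ, 1° of longitude spans that × cos φ = 91049.6 m, so Δλ = -438.62 / 91049.6 × 3600 = -17.343″.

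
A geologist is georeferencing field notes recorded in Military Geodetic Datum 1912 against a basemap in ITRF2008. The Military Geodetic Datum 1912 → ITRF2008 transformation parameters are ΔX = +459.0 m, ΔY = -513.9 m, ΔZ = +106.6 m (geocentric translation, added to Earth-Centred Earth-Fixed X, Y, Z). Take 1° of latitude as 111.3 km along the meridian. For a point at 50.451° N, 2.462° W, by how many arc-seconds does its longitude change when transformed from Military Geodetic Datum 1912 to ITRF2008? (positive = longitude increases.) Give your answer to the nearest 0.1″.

sin φ = 0.771080, cos φ = 0.636738, sin λ = -0.042957, cos λ = 0.999077.
East component: ΔE = −sin λ·ΔX + cos λ·ΔY = −(-0.042957)(459.0) + (0.999077)(-513.9) = -493.71 m.
1° of latitude spans 111300 m; at latitude φ, 1° of longitude spans that × cos φ = 70868.9 m, so Δλ = -493.71 / 70868.9 × 3600 = -25.079″.

Δλ = -25.1″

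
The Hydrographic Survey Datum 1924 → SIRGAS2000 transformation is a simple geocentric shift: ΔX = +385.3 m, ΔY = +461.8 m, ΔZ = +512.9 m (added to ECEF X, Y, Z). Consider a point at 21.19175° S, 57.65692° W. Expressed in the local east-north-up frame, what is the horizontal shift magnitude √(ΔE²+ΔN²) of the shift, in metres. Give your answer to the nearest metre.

At φ = -21.19175°, λ = -57.65692°: sin φ = -0.361490, cos φ = 0.932376, sin λ = -0.844860, cos λ = 0.534988.
ΔE = −sin λ·ΔX + cos λ·ΔY = −(-0.844860)·(385.3) + (0.534988)·(461.8) = 572.58 m.
ΔN = −sin φ cos λ·ΔX − sin φ sin λ·ΔY + cos φ·ΔZ = −(-0.361490)(0.534988)(385.3) − (-0.361490)(-0.844860)(461.8) + (0.932376)(512.9) = 411.69 m.
Horizontal magnitude = √(ΔE² + ΔN²) = √(572.58² + 411.69²) = 705.22 m.

705 m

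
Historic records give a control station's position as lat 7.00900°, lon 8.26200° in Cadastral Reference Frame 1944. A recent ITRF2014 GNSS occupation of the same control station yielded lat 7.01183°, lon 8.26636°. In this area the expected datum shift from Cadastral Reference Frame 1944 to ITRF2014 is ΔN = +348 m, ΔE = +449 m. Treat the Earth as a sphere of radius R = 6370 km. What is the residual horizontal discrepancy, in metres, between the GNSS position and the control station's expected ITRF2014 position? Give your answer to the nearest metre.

46 m

Observed coordinate differences: Δφ = +0.00283°, Δλ = +0.00436°.
Converting to metres (1° lat = 111177 m, cos φ = 0.992527): observed ΔN = 314.6 m, observed ΔE = 481.1 m.
Subtracting the expected shift leaves a residual of 314.6 − (348) = -33.4 m north and 481.1 − (449) = 32.1 m east.
Residual distance = √((-33.4)² + 32.1²) = 46.3 m.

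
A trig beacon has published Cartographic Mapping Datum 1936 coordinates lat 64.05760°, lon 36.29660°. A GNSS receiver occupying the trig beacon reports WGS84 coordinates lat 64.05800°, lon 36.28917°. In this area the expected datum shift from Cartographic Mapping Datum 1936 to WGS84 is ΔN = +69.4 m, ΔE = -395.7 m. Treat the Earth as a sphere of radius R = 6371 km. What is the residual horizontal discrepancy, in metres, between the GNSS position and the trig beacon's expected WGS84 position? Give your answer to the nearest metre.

42 m

Observed coordinate differences: Δφ = +0.00040°, Δλ = -0.00743°.
Converting to metres (1° lat = 111195 m, cos φ = 0.437467): observed ΔN = 44.5 m, observed ΔE = -361.4 m.
Subtracting the expected shift leaves a residual of 44.5 − (69.4) = -24.9 m north and -361.4 − (-395.7) = 34.3 m east.
Residual distance = √((-24.9)² + 34.3²) = 42.4 m.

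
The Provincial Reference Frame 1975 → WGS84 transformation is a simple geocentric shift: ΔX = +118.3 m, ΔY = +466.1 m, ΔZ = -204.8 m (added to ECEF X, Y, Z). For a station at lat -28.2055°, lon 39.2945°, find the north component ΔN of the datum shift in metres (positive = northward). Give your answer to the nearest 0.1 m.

At φ = -28.2055°, λ = 39.2945°: sin φ = -0.472635, cos φ = 0.881258, sin λ = 0.633307, cos λ = 0.773901.
ΔN = −sin φ cos λ·ΔX − sin φ sin λ·ΔY + cos φ·ΔZ = −(-0.472635)(0.773901)(118.3) − (-0.472635)(0.633307)(466.1) + (0.881258)(-204.8) = 2.30 m.

ΔN = 2.3 m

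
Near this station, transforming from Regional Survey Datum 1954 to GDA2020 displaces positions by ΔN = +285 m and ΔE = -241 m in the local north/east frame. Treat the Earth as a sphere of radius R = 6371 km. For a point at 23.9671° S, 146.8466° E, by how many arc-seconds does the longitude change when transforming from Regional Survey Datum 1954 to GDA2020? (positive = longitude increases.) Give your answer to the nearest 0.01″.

Δλ = -8.54″

At latitude -23.9671°, cos φ = 0.913779.
One radian of longitude at latitude φ spans R cos φ, so Δλ = ΔE / (R cos φ) = -241.0 / (6371000 × 0.913779) = -4.1397e-05 rad = -8.539″.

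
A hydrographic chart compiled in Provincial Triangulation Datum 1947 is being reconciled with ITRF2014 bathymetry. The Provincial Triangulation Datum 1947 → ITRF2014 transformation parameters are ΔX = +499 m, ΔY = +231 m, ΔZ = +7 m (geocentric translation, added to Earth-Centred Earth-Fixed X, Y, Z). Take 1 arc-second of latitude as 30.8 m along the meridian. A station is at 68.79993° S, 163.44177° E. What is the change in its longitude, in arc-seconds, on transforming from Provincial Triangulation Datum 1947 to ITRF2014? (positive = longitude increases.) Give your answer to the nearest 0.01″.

Δλ = -32.65″

sin φ = -0.932323, cos φ = 0.361626, sin λ = 0.284990, cos λ = -0.958531.
East component: ΔE = −sin λ·ΔX + cos λ·ΔY = −(0.284990)(499) + (-0.958531)(231) = -363.63 m.
1° of latitude spans 3600 × 30.80 = 110880 m; at latitude φ, 1° of longitude spans that × cos φ = 40097.1 m, so Δλ = -363.63 / 40097.1 × 3600 = -32.648″.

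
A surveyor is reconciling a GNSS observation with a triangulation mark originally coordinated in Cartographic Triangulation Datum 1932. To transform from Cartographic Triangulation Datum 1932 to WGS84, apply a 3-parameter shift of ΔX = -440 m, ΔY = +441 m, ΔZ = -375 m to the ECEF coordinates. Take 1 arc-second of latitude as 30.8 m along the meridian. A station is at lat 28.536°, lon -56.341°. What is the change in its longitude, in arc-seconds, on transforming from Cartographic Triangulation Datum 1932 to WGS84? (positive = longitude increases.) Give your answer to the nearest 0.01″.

Δλ = -4.50″

sin φ = 0.477711, cos φ = 0.878517, sin λ = -0.832351, cos λ = 0.554249.
East component: ΔE = −sin λ·ΔX + cos λ·ΔY = −(-0.832351)(-440) + (0.554249)(441) = -121.81 m.
1° of latitude spans 3600 × 30.80 = 110880 m; at latitude φ, 1° of longitude spans that × cos φ = 97410.0 m, so Δλ = -121.81 / 97410.0 × 3600 = -4.502″.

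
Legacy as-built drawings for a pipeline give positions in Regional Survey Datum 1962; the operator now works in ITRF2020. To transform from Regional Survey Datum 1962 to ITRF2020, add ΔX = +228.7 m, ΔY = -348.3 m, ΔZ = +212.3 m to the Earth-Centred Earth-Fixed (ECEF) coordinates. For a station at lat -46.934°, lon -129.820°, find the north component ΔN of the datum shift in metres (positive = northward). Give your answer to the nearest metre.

The local north axis is (−sin φ cos λ, −sin φ sin λ, cos φ), giving ΔN = -106.995 + 195.438 + 144.967 = 233.41 m.

ΔN = 233 m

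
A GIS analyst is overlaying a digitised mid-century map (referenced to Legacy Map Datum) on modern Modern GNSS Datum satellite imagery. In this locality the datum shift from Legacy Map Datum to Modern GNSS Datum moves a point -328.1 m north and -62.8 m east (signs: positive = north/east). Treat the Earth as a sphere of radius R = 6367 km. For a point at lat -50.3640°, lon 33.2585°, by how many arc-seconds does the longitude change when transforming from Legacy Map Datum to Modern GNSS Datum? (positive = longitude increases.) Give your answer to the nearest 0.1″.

Δλ = -3.2″

At latitude -50.3640°, cos φ = 0.637908.
One radian of longitude at latitude φ spans R cos φ, so Δλ = ΔE / (R cos φ) = -62.8 / (6367000 × 0.637908) = -1.5462e-05 rad = -3.189″.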